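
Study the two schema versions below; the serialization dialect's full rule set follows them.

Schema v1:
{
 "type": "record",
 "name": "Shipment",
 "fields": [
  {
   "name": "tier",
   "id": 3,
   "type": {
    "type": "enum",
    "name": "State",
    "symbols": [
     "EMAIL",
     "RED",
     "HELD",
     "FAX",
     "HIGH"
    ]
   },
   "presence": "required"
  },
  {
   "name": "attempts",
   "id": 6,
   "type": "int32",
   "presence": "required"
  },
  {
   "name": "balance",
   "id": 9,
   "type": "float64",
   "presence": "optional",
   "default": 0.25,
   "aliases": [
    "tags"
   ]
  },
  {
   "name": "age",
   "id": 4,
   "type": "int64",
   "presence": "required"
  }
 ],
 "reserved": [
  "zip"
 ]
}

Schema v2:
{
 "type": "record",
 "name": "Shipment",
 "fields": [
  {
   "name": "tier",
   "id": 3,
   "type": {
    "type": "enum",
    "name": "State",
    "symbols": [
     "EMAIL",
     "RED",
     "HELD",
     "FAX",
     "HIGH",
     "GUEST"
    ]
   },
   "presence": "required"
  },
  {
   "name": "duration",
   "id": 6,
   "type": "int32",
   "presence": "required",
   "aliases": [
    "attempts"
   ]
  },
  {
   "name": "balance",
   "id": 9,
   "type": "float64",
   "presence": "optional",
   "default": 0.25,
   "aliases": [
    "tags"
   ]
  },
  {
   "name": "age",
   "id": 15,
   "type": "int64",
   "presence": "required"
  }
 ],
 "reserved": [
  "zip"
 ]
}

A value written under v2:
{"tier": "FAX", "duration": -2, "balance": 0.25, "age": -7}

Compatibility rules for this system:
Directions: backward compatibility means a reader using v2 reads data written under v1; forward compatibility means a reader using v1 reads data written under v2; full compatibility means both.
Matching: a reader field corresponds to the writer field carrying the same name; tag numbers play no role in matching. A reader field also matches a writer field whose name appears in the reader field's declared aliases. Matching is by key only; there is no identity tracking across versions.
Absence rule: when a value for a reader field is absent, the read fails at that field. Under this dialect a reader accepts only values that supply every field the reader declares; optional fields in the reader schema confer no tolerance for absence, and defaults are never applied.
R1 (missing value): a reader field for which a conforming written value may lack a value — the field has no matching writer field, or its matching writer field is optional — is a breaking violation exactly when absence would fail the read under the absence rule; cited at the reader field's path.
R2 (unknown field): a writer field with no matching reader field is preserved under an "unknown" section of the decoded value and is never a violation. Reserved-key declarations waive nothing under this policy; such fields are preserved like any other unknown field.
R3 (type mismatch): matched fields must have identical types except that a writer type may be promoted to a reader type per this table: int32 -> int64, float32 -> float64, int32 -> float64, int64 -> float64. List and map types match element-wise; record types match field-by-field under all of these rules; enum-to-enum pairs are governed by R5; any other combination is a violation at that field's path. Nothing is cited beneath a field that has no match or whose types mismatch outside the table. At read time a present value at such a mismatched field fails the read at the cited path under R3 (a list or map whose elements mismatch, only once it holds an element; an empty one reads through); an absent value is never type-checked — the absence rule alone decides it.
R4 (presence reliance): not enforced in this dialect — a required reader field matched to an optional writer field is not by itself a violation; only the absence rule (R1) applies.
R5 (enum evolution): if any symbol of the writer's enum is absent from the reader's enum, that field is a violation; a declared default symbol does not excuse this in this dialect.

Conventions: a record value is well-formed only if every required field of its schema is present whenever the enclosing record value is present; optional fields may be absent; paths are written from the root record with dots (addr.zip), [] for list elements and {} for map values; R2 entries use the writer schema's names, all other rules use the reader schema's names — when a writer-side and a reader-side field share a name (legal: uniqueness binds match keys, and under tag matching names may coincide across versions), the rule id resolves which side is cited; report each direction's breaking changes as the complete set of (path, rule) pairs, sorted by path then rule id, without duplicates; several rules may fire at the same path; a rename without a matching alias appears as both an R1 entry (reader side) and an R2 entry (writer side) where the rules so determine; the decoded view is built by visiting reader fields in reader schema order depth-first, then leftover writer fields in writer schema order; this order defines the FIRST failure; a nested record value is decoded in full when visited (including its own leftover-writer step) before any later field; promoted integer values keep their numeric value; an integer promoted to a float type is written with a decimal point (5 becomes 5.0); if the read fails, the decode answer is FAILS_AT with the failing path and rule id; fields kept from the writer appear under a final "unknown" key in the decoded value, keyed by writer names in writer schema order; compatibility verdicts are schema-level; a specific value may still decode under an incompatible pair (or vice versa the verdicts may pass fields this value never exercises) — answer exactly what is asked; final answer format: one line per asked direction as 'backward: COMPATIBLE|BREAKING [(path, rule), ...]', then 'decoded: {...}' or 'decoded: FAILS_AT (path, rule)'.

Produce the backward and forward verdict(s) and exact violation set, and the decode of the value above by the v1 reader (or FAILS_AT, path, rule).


in Shipment below, arrows point writer -> reader
backward for Shipment (reader v2, writer v1):
  tier <- tier (State -> State, writer required)
  duration <- attempts (int32 -> int32, writer required)
  balance <- balance (float64 -> float64, writer optional)
  age <- age (int64 -> int64, writer required)
  breaking: (balance, R1)
  backward on Shipment therefore BREAKING (1)
forward for Shipment (reader v1, writer v2):
  tier <- tier (State -> State, writer required)
  attempts: no writer-side match
  balance <- balance (float64 -> float64, writer optional)
  age <- age (int64 -> int64, writer required)
  writer duration: unknown to reader
  breaking: (attempts, R1)
  breaking: (balance, R1)
  breaking: (tier, R5)
  forward on Shipment therefore BREAKING (3)
decode walk for Shipment under reader schema v1:
  tier := "FAX"
  read fails at attempts under R1 (no fill)
  => FAILS_AT (attempts, R1)

backward: BREAKING [(balance, R1)]; forward: BREAKING [(attempts, R1), (balance, R1), (tier, R5)]; decoded: FAILS_AT (attempts, R1)


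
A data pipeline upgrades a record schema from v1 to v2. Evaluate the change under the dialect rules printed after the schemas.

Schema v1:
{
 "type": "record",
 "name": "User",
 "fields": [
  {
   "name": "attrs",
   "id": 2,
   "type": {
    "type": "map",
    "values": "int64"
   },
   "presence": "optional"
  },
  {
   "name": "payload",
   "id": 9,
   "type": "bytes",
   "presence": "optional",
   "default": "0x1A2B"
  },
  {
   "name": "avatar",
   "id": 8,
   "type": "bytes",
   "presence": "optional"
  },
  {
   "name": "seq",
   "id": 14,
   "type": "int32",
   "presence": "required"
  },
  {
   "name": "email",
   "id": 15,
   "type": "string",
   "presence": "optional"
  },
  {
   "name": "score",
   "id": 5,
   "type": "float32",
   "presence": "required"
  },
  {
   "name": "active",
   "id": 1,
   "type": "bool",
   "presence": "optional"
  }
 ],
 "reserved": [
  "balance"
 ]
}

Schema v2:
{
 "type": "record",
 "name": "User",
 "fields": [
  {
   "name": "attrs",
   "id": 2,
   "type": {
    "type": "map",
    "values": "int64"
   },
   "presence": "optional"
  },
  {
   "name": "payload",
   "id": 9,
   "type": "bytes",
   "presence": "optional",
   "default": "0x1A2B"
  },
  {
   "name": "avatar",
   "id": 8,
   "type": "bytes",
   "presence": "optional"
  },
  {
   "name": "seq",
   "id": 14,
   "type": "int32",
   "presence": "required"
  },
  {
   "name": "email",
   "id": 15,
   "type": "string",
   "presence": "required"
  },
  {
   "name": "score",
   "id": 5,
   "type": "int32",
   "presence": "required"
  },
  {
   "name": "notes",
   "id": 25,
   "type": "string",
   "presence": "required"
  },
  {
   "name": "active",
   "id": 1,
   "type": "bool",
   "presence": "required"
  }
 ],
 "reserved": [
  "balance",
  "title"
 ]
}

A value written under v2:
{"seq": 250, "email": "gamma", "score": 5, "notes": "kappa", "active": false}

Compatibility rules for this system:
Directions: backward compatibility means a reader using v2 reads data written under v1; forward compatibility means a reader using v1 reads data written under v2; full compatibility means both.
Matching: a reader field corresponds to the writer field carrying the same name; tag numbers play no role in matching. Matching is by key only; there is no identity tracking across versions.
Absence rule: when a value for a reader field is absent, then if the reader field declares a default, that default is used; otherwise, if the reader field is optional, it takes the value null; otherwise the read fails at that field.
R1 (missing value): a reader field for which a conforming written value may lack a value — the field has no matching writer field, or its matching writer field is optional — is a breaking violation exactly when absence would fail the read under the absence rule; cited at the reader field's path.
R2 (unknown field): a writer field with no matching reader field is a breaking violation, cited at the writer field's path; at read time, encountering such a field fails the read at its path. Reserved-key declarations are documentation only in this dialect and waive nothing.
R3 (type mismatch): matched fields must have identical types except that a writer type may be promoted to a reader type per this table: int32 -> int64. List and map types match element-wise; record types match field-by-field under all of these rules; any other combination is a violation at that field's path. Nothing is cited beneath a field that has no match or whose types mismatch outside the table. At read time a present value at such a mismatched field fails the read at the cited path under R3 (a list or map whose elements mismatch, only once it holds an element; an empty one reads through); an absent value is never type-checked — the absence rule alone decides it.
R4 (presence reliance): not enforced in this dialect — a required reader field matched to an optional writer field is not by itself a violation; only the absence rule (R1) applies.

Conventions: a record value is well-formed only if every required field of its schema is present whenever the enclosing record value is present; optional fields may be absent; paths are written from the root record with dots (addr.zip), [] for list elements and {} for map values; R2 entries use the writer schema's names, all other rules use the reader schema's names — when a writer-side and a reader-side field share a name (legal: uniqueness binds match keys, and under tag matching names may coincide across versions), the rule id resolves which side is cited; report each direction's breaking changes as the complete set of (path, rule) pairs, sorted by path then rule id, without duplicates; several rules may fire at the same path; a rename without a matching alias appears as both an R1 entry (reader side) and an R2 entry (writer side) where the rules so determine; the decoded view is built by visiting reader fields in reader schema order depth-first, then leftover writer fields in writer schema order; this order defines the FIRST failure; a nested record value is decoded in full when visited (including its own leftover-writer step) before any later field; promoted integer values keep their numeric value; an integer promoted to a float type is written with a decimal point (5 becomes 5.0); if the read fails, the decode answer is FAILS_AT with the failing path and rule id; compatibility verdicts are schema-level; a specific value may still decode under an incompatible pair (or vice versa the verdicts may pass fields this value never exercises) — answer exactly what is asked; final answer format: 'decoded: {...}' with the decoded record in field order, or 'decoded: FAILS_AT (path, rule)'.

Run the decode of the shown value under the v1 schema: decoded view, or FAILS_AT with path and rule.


in User below, arrows point writer -> reader
decoding the User value with the v1 reader:
  attrs := null (absent, optional -> null)
  payload := 0x1A2B (absent -> default)
  avatar := null (absent, optional -> null)
  seq := 250
  email := "gamma"
  read fails at score under R3
  => FAILS_AT (score, R3)
the other User changes do not affect what is asked:
  added field notes to record User: required string, tag 25 (in v2 it sits immediately before active) -> shifts the User verdicts, not this decode
  field email in record User: optional changed to required -> shifts the User verdicts, not this decode
  field active in record User: optional changed to required -> shifts the User verdicts, not this decode

decoded: FAILS_AT (score, R3)


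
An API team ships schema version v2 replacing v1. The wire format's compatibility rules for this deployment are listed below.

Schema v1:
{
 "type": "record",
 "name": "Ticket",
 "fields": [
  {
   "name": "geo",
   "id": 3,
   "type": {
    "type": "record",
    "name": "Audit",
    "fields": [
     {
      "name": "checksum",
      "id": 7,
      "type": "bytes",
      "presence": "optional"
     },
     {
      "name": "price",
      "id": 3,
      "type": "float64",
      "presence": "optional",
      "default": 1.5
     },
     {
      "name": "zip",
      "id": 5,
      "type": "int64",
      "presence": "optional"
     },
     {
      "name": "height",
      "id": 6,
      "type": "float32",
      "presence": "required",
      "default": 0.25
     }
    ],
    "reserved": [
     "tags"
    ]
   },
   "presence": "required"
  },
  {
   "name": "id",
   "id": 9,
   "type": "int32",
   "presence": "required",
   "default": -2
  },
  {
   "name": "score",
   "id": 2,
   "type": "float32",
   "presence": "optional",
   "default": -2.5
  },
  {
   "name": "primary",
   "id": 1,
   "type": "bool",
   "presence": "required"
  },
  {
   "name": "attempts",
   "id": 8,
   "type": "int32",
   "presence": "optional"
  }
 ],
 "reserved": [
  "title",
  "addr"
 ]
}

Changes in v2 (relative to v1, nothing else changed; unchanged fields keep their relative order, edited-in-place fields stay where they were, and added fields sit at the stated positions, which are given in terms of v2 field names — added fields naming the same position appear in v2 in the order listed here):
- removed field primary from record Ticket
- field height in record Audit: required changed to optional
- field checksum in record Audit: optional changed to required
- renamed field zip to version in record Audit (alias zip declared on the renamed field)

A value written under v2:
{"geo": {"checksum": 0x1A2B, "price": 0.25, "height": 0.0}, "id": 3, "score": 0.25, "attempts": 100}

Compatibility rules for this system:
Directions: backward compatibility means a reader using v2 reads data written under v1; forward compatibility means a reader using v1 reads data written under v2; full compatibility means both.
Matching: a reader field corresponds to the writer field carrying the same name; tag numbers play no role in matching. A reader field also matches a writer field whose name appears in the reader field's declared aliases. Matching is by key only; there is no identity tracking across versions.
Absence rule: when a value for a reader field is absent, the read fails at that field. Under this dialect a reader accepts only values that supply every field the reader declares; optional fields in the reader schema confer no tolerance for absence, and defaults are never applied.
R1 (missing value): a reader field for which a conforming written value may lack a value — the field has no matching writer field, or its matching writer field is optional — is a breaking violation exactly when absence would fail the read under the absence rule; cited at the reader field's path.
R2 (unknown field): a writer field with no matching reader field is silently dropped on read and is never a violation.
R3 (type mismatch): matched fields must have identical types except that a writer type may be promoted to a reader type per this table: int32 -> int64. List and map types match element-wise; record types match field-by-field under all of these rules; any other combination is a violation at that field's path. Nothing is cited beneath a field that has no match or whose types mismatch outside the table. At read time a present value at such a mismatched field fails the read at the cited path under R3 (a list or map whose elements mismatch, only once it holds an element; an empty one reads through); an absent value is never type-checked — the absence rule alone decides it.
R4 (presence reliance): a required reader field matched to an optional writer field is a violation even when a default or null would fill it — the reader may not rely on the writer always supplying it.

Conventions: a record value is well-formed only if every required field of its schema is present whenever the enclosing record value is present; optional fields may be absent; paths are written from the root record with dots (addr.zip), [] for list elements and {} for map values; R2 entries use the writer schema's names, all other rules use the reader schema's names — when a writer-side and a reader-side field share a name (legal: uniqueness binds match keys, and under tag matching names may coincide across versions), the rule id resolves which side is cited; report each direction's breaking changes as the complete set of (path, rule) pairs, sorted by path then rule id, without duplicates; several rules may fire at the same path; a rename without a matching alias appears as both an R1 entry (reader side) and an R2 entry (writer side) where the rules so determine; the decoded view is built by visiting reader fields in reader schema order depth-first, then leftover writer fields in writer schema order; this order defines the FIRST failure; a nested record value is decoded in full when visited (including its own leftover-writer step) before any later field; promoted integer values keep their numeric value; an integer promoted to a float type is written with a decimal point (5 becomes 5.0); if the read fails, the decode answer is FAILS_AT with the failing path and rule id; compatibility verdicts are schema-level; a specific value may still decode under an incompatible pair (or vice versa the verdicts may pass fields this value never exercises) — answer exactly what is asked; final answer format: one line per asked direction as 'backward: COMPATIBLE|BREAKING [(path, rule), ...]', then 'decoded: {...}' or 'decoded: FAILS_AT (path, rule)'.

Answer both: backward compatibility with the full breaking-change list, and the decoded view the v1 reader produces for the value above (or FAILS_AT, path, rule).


each type pair in Ticket: writer, then reader
backward analysis of Ticket with v2 as reader and v1 as writer:
  geo <- geo (Audit -> Audit, writer required)
  id <- id (int32 -> int32, writer required)
  score <- score (float32 -> float32, writer optional)
  attempts <- attempts (int32 -> int32, writer optional)
  leftover writer field: primary
  geo.checksum <- geo.checksum (bytes -> bytes, writer optional)
  geo.price <- geo.price (float64 -> float64, writer optional)
  geo.version <- geo.zip (int64 -> int64, writer optional)
  geo.height <- geo.height (float32 -> float32, writer required)
  violation R1 at attempts
  violation R1 at geo.checksum
  violation R4 at geo.checksum
  violation R1 at geo.price
  violation R1 at geo.version
  violation R1 at score
  => 6 violation(s): backward is BREAKING for Ticket
decoding the Ticket value with the v1 reader:
  geo.checksum := 0x1A2B
  geo.price := 0.25
  read fails at geo.zip under R1 (no fill)
  => FAILS_AT (geo.zip, R1)
the rest of the Ticket diff is inert for this question:
  removed field primary from record Ticket -> fires only in the forward direction of Ticket, which is not asked here
  field height in record Audit: required changed to optional -> fires only in the forward direction of Ticket, which is not asked here

backward: BREAKING [(attempts, R1), (geo.checksum, R1), (geo.checksum, R4), (geo.price, R1), (geo.version, R1), (score, R1)]; decoded: FAILS_AT (geo.zip, R1)


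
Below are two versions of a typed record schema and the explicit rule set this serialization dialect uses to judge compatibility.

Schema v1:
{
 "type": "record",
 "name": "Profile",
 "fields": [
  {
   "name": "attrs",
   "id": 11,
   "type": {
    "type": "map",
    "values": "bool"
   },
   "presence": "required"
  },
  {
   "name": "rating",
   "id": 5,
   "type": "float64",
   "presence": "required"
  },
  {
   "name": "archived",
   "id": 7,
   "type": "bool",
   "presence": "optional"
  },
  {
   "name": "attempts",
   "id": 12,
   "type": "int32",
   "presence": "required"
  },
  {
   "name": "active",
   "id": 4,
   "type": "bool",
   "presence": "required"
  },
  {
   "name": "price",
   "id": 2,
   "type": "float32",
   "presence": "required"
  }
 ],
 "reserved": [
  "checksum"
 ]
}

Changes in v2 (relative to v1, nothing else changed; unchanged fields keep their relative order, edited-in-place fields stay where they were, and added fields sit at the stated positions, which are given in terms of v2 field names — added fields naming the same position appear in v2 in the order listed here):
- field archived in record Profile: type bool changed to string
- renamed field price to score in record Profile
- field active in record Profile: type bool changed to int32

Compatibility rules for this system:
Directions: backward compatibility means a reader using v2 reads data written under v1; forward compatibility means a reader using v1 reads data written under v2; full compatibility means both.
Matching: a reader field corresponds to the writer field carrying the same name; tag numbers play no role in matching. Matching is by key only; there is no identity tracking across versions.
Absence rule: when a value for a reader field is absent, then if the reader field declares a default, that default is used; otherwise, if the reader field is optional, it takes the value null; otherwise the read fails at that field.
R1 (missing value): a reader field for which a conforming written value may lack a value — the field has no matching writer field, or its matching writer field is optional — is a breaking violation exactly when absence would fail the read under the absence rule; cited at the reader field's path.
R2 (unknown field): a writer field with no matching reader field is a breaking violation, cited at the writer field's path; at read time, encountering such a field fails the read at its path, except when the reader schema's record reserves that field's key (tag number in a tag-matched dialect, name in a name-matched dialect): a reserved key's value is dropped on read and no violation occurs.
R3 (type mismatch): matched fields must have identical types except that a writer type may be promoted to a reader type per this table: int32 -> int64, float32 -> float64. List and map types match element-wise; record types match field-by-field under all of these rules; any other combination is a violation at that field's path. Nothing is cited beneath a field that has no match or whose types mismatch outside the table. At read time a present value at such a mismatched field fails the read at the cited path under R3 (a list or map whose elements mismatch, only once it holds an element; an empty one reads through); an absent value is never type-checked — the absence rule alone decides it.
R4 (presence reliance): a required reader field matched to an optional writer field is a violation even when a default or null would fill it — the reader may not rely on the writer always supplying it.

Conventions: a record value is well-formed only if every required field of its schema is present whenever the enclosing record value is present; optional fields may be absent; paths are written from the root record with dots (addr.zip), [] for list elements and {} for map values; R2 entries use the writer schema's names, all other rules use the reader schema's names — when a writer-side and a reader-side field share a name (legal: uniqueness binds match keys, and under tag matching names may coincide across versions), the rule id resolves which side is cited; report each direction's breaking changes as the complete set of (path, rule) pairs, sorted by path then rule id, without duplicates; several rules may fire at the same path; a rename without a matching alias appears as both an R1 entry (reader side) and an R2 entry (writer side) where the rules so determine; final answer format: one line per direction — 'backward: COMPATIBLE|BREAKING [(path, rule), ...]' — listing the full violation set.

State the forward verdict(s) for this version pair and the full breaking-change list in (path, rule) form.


forward: BREAKING [(active, R3), (archived, R3), (price, R1), (score, R2)]

arrows below run writer -> reader for Profile
forward pass over Profile, reader schema v1, writer schema v2:
  attrs: map<string, bool> -> map<string, bool>, writer required; from attrs
  rating: float64 -> float64, writer required; from rating
  archived: string -> bool, writer optional; from archived
  attempts: int32 -> int32, writer required; from attempts
  active: int32 -> bool, writer required; from active
  no writer field matches reader price
  writer field score has no reader counterpart
  violation R3 at active
  violation R3 at archived
  violation R1 at price
  violation R2 at score
  => forward: BREAKING (4)


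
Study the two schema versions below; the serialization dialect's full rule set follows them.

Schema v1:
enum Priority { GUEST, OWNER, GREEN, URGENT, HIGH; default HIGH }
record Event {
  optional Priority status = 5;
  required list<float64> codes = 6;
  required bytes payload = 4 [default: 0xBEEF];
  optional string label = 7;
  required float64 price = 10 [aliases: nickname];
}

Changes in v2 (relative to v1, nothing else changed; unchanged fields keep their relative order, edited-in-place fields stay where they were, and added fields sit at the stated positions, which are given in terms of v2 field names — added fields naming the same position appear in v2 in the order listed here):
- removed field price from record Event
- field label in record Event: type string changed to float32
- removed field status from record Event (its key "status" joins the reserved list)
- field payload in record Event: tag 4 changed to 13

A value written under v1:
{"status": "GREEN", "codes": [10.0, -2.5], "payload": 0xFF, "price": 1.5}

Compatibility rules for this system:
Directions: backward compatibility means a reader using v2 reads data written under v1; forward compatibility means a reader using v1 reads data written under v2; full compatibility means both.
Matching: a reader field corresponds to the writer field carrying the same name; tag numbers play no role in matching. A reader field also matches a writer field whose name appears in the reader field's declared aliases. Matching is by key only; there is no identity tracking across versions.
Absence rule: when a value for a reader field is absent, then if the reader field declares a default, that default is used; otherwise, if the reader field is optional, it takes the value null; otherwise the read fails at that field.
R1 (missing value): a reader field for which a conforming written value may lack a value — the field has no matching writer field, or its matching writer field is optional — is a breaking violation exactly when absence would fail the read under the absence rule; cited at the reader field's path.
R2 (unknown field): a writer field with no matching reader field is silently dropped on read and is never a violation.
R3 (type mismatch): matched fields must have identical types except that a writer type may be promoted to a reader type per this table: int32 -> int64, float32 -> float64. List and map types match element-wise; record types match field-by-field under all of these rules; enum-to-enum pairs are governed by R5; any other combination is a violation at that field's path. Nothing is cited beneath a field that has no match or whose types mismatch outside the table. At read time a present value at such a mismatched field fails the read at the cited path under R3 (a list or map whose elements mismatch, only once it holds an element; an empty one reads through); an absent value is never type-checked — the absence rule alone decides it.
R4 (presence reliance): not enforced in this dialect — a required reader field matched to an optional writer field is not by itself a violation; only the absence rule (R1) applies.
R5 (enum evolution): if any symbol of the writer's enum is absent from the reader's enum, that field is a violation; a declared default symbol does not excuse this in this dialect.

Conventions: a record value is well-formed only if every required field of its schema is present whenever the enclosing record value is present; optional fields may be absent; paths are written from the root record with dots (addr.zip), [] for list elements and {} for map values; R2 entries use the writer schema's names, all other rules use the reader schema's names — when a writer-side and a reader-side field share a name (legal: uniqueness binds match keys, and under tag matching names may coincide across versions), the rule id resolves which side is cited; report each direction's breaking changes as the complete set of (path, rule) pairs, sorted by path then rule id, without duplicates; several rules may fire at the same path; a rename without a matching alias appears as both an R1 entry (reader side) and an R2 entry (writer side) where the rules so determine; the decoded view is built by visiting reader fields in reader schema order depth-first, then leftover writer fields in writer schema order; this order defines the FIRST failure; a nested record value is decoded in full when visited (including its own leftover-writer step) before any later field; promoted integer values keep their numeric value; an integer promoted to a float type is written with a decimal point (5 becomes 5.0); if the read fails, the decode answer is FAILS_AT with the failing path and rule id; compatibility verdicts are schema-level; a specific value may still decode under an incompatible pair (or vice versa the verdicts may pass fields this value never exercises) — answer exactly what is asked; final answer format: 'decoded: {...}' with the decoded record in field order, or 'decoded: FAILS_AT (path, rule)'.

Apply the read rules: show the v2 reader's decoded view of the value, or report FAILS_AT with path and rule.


the writer's type comes first in each Event pair
decode (reader v2):
  codes := [10.0, -2.5]
  payload := 0xFF
  label := null (absent, optional -> null)
  writer status: unknown -> dropped
  writer price: unknown -> dropped
  => decoded: {"codes": [10.0, -2.5], "payload": 0xFF, "label": null}
the rest of the Event diff is inert for this question:
  field label in record Event: type string changed to float32 -> changes Event's schema-level verdicts only — the decode of this value is the same
  field payload in record Event: tag 4 changed to 13 -> triggers nothing under the printed rules; the Event answer is the same either way

decoded: {"codes": [10.0, -2.5], "payload": 0xFF, "label": null}


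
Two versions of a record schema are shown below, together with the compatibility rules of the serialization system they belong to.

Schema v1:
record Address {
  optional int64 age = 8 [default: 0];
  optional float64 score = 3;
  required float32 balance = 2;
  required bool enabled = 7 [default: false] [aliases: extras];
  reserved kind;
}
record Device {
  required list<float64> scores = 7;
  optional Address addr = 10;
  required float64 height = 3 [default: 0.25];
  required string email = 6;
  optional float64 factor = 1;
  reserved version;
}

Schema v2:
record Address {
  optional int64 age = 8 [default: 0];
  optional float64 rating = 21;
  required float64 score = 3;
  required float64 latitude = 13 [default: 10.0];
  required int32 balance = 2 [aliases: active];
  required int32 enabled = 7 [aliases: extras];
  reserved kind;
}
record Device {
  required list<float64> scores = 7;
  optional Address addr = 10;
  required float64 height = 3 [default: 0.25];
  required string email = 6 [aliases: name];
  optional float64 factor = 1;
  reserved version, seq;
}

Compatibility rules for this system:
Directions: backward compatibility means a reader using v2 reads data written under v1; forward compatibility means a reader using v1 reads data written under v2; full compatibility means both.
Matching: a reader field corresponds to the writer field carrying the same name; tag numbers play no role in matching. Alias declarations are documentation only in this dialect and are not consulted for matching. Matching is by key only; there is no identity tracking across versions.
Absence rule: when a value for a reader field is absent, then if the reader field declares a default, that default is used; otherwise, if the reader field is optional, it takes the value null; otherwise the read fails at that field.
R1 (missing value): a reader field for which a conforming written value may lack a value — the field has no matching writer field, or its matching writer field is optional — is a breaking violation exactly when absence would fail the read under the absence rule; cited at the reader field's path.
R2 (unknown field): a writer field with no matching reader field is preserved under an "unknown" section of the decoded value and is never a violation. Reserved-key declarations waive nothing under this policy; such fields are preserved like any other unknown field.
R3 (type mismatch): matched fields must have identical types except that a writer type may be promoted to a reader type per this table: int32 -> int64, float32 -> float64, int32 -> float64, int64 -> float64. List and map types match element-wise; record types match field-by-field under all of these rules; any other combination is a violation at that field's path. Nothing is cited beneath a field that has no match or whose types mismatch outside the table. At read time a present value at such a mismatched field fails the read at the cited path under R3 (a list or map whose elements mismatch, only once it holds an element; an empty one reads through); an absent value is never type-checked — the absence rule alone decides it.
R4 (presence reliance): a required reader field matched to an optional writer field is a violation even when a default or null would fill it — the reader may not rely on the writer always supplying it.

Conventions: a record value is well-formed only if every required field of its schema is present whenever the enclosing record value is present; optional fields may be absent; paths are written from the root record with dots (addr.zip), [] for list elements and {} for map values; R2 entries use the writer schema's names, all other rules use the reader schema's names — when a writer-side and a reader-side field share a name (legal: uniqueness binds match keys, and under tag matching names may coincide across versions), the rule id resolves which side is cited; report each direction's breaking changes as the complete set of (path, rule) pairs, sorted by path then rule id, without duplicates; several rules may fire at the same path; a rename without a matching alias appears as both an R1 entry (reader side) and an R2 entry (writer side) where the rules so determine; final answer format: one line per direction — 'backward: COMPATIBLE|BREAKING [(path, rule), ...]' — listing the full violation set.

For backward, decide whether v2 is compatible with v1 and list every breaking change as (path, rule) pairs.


each type pair in Device: writer, then reader
backward on Device — v2 reading data written by v1:
  scores <- scores (list<float64> -> list<float64>, writer required)
  addr <- addr (Address -> Address, writer optional)
  height <- height (float64 -> float64, writer required)
  email <- email (string -> string, writer required)
  factor <- factor (float64 -> float64, writer optional)
  addr.age <- addr.age (int64 -> int64, writer optional)
  no writer field matches reader addr.rating
  addr.score <- addr.score (float64 -> float64, writer optional)
  no writer field matches reader addr.latitude
  addr.balance <- addr.balance (float32 -> int32, writer required)
  addr.enabled <- addr.enabled (bool -> int32, writer required)
  violation R3 at addr.balance
  violation R3 at addr.enabled
  violation R1 at addr.score
  violation R4 at addr.score
  backward on Device therefore BREAKING (4)
the rest of the Device diff is inert for this question:
  added field latitude to record Address: required float64, tag 13, default 10.0 (in v2 it sits immediately before balance) -> fires no rule on Device, leaving the asked answer as it is
  added field rating to record Address: optional float64, tag 21 (in v2 it sits immediately before score) -> fires no rule on Device, leaving the asked answer as it is

backward: BREAKING [(addr.balance, R3), (addr.enabled, R3), (addr.score, R1), (addr.score, R4)]


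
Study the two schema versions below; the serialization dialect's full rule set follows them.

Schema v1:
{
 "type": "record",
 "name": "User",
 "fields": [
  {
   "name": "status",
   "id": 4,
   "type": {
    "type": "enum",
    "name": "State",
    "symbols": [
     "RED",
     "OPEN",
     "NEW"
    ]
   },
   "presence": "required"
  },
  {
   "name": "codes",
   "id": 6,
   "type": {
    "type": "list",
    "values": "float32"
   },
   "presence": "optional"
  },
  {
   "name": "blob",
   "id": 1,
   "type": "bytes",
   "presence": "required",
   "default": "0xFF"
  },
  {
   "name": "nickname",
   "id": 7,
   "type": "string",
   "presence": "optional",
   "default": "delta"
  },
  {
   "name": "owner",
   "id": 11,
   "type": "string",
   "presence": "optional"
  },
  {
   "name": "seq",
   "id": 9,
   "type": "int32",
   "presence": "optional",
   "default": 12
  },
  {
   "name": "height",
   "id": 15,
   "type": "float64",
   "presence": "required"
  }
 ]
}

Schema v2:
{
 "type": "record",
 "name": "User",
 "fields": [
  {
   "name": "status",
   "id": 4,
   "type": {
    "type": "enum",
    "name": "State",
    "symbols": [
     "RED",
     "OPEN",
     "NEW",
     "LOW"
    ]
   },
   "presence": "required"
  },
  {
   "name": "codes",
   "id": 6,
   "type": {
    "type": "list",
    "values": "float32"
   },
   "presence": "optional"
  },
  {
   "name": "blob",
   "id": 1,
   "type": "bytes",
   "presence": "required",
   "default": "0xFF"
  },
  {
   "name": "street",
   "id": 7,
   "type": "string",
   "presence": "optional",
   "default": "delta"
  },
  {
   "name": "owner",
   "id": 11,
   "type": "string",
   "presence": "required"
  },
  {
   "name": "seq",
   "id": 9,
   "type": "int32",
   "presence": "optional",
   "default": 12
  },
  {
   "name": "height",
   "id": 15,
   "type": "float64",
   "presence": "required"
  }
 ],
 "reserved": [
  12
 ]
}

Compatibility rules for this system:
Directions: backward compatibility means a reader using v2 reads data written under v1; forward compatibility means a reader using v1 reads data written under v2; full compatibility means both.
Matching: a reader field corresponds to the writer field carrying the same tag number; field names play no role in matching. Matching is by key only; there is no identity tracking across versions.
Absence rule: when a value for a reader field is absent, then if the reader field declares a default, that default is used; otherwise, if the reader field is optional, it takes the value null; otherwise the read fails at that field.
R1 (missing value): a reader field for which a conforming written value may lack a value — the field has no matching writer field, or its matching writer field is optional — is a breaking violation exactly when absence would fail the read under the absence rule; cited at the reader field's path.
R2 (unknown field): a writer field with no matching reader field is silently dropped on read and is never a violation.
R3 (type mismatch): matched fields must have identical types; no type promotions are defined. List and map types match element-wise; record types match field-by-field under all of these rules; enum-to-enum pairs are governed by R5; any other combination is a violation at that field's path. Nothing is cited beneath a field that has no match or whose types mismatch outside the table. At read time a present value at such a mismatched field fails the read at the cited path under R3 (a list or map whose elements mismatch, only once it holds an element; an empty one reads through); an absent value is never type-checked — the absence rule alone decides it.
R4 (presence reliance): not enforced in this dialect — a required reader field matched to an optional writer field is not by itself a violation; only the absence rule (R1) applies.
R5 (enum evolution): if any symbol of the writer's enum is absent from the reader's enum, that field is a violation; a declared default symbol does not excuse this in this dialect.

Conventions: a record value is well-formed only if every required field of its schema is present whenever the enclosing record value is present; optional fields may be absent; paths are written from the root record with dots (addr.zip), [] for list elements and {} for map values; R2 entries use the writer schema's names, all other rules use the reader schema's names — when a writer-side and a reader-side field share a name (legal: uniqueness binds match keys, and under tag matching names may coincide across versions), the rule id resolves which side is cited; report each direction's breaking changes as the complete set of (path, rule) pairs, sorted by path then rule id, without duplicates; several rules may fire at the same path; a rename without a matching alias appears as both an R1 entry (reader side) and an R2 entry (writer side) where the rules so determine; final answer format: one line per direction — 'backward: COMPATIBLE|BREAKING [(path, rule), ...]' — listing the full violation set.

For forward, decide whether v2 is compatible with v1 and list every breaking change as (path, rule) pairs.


forward: BREAKING [(status, R5)]

each type pair in User: writer, then reader
checking forward for User: reader v1 against writer v2:
  status: paired with writer status (State -> State; writer required)
  codes: paired with writer codes (list<float32> -> list<float32>; writer optional)
  blob: paired with writer blob (bytes -> bytes; writer required)
  nickname: paired with writer street (string -> string; writer optional)
  owner: paired with writer owner (string -> string; writer required)
  seq: paired with writer seq (int32 -> int32; writer optional)
  height: paired with writer height (float64 -> float64; writer required)
  violation R5 at status
  => 1 violation(s): forward is BREAKING for User
diffs on User not affecting the asked answer:
  renamed field nickname to street in record User -> fires no rule on User, leaving the asked answer as it is
  field owner in record User: optional changed to required -> fires only in the backward direction of User, which is not asked here
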